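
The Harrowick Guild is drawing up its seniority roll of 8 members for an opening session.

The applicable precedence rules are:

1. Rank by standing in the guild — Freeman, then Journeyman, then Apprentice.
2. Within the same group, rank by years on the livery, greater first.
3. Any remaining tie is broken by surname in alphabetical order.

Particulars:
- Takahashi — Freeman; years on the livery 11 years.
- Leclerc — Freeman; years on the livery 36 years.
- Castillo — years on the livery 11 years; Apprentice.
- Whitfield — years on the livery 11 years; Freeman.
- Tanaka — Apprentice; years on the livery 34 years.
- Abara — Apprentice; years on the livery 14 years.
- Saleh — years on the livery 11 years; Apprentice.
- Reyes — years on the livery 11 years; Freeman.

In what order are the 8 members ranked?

Leclerc, Reyes, Takahashi, Whitfield, Tanaka, Abara, Castillo, Saleh

By standing in the guild: Leclerc, Reyes, Takahashi and Whitfield (Freeman); then Tanaka, Abara, Castillo and Saleh (Apprentice).
Among Leclerc, Reyes, Takahashi and Whitfield, by years on the livery (higher first): Leclerc (36 years) before Reyes, Takahashi and Whitfield (11 years).
Among Reyes, Takahashi and Whitfield, alphabetically by surname: Reyes before Takahashi before Whitfield.
Among Tanaka, Abara, Castillo and Saleh, by years on the livery (higher first): Tanaka (34 years) before Abara (14 years) before Castillo and Saleh (11 years).
Among Castillo and Saleh, alphabetically by surname: Castillo before Saleh.
Full order: Leclerc, Reyes, Takahashi, Whitfield, Tanaka, Abara, Castillo, Saleh.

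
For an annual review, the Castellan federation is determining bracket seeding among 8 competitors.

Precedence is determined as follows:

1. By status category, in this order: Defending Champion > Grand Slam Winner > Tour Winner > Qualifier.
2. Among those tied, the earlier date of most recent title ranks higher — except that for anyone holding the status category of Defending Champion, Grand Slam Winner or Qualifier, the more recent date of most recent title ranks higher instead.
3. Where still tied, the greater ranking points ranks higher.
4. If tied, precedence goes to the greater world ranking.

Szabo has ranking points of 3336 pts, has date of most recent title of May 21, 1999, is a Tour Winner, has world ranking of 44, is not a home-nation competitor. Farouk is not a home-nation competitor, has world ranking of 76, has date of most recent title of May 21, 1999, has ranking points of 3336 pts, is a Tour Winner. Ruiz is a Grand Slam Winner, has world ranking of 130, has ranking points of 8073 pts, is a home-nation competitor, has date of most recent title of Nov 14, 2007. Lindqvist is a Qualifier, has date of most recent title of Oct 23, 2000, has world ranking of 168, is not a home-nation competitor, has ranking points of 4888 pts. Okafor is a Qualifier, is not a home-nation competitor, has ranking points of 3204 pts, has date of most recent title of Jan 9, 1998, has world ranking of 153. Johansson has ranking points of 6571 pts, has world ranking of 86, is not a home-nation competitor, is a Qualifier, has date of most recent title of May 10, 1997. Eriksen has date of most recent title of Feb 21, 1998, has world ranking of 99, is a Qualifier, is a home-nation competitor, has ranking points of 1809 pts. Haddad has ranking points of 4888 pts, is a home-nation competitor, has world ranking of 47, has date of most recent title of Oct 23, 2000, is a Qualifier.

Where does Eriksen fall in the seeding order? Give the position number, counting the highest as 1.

6

By status category: Ruiz (Grand Slam Winner); then Farouk and Szabo (Tour Winner); then Lindqvist, Haddad, Eriksen, Okafor and Johansson (Qualifier).
Farouk and Szabo both have date of most recent title May 21, 1999, so the next rule applies.
Farouk and Szabo both have ranking points 3336 pts, so the next rule applies.
Among Farouk and Szabo, by world ranking (higher first): Farouk (76) before Szabo (44).
Among Lindqvist, Haddad, Eriksen, Okafor and Johansson, by date of most recent title (later first) (reversed rule for this group): Lindqvist and Haddad (Oct 23, 2000) before Eriksen (Feb 21, 1998) before Okafor (Jan 9, 1998) before Johansson (May 10, 1997).
Lindqvist and Haddad both have ranking points 4888 pts, so the next rule applies.
Among Lindqvist and Haddad, by world ranking (higher first): Lindqvist (168) before Haddad (47).
Order: Ruiz, Farouk, Szabo, Lindqvist, Haddad, Eriksen, Okafor, Johansson. So position 6.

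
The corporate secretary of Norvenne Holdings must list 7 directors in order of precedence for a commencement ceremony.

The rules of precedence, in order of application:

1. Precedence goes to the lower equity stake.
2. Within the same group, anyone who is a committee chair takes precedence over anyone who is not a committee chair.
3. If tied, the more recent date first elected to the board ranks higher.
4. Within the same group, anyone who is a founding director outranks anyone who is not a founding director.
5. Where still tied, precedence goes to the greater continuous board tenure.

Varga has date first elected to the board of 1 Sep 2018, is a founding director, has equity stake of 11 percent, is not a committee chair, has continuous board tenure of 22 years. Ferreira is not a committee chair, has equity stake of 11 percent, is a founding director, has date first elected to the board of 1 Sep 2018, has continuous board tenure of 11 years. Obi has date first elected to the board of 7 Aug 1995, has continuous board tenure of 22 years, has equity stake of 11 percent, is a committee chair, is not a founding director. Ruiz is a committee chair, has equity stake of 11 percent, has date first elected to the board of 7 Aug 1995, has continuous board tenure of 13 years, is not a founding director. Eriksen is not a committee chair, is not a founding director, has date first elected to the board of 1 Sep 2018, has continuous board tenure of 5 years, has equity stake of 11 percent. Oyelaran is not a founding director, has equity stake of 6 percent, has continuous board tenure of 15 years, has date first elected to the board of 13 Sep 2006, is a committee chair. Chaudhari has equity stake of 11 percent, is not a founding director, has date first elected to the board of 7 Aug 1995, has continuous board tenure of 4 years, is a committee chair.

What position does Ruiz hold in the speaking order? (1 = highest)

By equity stake (lower first): Oyelaran (6 percent); then Obi, Ruiz, Chaudhari, Varga, Ferreira and Eriksen (each 11 percent).
Among Obi, Ruiz, Chaudhari, Varga, Ferreira and Eriksen, a committee chair before not a committee chair: Obi, Ruiz and Chaudhari (a committee chair) before Varga, Ferreira and Eriksen (not a committee chair).
Obi, Ruiz and Chaudhari all have date first elected to the board 7 Aug 1995, so the next rule applies.
Obi, Ruiz and Chaudhari are each not a founding director, so the next rule applies.
Among Obi, Ruiz and Chaudhari, by continuous board tenure (higher first): Obi (22 years) before Ruiz (13 years) before Chaudhari (4 years).
Varga, Ferreira and Eriksen all have date first elected to the board 1 Sep 2018, so the next rule applies.
Among Varga, Ferreira and Eriksen, a founding director before not a founding director: Varga and Ferreira (a founding director) before Eriksen (not a founding director).
Among Varga and Ferreira, by continuous board tenure (higher first): Varga (22 years) before Ferreira (11 years).
Order: Oyelaran, Obi, Ruiz, Chaudhari, Varga, Ferreira, Eriksen. So position 3.

3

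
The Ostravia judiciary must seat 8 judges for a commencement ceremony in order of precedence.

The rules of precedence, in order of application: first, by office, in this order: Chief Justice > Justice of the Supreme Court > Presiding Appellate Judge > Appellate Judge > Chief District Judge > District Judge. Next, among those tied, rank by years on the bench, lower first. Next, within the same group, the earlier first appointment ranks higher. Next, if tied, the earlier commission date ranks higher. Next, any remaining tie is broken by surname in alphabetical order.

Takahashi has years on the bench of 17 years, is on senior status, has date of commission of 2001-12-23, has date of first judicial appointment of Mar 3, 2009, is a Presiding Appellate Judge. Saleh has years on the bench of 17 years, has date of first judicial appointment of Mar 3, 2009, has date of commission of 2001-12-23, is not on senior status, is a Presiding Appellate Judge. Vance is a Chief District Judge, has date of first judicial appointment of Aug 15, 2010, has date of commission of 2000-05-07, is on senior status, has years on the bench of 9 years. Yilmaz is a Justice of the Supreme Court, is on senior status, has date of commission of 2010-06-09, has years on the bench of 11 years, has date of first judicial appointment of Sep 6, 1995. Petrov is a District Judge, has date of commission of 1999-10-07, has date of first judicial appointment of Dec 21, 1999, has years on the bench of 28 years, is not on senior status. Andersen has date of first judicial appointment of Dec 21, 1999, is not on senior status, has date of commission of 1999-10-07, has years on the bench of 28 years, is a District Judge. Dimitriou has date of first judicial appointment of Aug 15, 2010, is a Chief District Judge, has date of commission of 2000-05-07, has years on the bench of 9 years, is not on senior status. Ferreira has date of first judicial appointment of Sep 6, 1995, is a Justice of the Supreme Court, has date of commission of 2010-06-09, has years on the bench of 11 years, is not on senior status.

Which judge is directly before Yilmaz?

Ferreira

By office: Ferreira and Yilmaz (Justice of the Supreme Court); then Saleh and Takahashi (Presiding Appellate Judge); then Dimitriou and Vance (Chief District Judge); then Andersen and Petrov (District Judge).
Ferreira and Yilmaz both have years on the bench 11 years, so the next rule applies.
Ferreira and Yilmaz both have date of first judicial appointment Sep 6, 1995, so the next rule applies.
Ferreira and Yilmaz both have date of commission 2010-06-09, so the next rule applies.
Among Ferreira and Yilmaz, alphabetically by surname: Ferreira before Yilmaz.
Saleh and Takahashi both have years on the bench 17 years, so the next rule applies.
Saleh and Takahashi both have date of first judicial appointment Mar 3, 2009, so the next rule applies.
Saleh and Takahashi both have date of commission 2001-12-23, so the next rule applies.
Among Saleh and Takahashi, alphabetically by surname: Saleh before Takahashi.
Dimitriou and Vance both have years on the bench 9 years, so the next rule applies.
Dimitriou and Vance both have date of first judicial appointment Aug 15, 2010, so the next rule applies.
Dimitriou and Vance both have date of commission 2000-05-07, so the next rule applies.
Among Dimitriou and Vance, alphabetically by surname: Dimitriou before Vance.
Andersen and Petrov both have years on the bench 28 years, so the next rule applies.
Andersen and Petrov both have date of first judicial appointment Dec 21, 1999, so the next rule applies.
Andersen and Petrov both have date of commission 1999-10-07, so the next rule applies.
Among Andersen and Petrov, alphabetically by surname: Andersen before Petrov.
Order: Ferreira, Yilmaz, Saleh, Takahashi, Dimitriou, Vance, Andersen, Petrov.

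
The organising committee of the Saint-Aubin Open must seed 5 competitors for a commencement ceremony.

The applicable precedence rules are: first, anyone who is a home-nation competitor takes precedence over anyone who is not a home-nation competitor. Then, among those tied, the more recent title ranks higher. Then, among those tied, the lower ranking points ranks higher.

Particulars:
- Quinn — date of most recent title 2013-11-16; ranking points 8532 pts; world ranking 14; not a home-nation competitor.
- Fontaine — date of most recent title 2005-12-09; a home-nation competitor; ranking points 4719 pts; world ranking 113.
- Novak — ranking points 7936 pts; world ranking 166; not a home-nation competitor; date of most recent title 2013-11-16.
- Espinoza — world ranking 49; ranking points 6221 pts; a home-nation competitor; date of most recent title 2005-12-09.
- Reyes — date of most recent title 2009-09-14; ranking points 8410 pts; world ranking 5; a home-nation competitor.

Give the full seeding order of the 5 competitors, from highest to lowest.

By the first rule: Reyes, Fontaine and Espinoza (each a home-nation competitor); then Novak and Quinn (both not a home-nation competitor).
Among Reyes, Fontaine and Espinoza, by date of most recent title (later first): Reyes (2009-09-14) before Fontaine and Espinoza (2005-12-09).
Among Fontaine and Espinoza, by ranking points (lower first): Fontaine (4719 pts) before Espinoza (6221 pts).
Novak and Quinn both have date of most recent title 2013-11-16, so the next rule applies.
Among Novak and Quinn, by ranking points (lower first): Novak (7936 pts) before Quinn (8532 pts).
Full order: Reyes, Fontaine, Espinoza, Novak, Quinn.

Reyes, Fontaine, Espinoza, Novak, Quinn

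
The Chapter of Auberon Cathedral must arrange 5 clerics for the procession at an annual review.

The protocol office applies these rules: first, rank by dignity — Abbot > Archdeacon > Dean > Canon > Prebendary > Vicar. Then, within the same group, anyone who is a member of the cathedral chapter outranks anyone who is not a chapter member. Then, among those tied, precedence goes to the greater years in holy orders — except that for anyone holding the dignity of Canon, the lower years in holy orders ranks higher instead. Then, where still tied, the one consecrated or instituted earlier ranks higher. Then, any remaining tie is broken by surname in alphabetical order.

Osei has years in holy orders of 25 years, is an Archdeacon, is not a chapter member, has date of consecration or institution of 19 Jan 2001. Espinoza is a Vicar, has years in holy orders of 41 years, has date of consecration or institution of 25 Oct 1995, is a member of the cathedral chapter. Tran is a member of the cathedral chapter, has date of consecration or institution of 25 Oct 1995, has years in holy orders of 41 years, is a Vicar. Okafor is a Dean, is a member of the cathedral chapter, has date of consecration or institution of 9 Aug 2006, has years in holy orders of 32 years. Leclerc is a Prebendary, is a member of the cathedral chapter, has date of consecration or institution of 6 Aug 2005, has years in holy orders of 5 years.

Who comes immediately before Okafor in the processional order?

Osei

By dignity: Osei (Archdeacon); then Okafor (Dean); then Leclerc (Prebendary); then Espinoza and Tran (Vicar).
Espinoza and Tran are each a member of the cathedral chapter, so the next rule applies.
Espinoza and Tran both have years in holy orders 41 years, so the next rule applies.
Espinoza and Tran both have date of consecration or institution 25 Oct 1995, so the next rule applies.
Among Espinoza and Tran, alphabetically by surname: Espinoza before Tran.
Order: Osei, Okafor, Leclerc, Espinoza, Tran.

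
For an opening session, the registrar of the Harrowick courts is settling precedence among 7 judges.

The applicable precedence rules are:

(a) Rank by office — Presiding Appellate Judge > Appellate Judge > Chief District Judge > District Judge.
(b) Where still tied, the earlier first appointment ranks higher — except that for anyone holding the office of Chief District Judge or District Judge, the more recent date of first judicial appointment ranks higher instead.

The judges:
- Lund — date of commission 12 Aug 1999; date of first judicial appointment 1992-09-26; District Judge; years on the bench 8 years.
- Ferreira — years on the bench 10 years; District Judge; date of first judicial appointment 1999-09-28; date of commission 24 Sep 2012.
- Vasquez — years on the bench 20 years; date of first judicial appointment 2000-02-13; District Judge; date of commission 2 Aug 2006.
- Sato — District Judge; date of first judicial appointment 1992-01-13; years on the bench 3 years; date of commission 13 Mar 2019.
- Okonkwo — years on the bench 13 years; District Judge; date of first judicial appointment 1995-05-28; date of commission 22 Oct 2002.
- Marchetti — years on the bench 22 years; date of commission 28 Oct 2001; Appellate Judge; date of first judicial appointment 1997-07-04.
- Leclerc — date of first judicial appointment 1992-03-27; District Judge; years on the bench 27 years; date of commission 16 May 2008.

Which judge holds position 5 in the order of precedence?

By office: Marchetti (Appellate Judge); then Vasquez, Ferreira, Okonkwo, Lund, Leclerc and Sato (District Judge).
Among Vasquez, Ferreira, Okonkwo, Lund, Leclerc and Sato, by date of first judicial appointment (later first) (reversed rule for this group): Vasquez (2000-02-13) before Ferreira (1999-09-28) before Okonkwo (1995-05-28) before Lund (1992-09-26) before Leclerc (1992-03-27) before Sato (1992-01-13).
Order: Marchetti, Vasquez, Ferreira, Okonkwo, Lund, Leclerc, Sato.

Lund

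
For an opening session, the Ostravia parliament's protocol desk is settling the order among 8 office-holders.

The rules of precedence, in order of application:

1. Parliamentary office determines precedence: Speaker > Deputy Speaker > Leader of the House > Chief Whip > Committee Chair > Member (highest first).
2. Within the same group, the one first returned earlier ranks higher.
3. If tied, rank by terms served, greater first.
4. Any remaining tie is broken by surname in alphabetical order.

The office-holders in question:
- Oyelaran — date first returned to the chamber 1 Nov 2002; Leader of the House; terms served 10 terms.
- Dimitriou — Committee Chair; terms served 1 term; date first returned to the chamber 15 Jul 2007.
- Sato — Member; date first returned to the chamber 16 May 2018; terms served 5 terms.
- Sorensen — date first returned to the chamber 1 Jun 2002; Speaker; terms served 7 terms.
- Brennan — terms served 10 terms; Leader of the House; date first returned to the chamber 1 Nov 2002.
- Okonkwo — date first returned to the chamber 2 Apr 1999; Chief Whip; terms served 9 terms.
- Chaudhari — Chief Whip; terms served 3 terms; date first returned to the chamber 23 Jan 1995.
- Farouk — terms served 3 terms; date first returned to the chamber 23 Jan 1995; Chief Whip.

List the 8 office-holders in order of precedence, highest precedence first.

Sorensen, Brennan, Oyelaran, Chaudhari, Farouk, Okonkwo, Dimitriou, Sato

By parliamentary office: Sorensen (Speaker); then Brennan and Oyelaran (Leader of the House); then Chaudhari, Farouk and Okonkwo (Chief Whip); then Dimitriou (Committee Chair); then Sato (Member).
Brennan and Oyelaran both have date first returned to the chamber 1 Nov 2002, so the next rule applies.
Brennan and Oyelaran both have terms served 10 terms, so the next rule applies.
Among Brennan and Oyelaran, alphabetically by surname: Brennan before Oyelaran.
Among Chaudhari, Farouk and Okonkwo, by date first returned to the chamber (earlier first): Chaudhari and Farouk (23 Jan 1995) before Okonkwo (2 Apr 1999).
Chaudhari and Farouk both have terms served 3 terms, so the next rule applies.
Among Chaudhari and Farouk, alphabetically by surname: Chaudhari before Farouk.
Full order: Sorensen, Brennan, Oyelaran, Chaudhari, Farouk, Okonkwo, Dimitriou, Sato.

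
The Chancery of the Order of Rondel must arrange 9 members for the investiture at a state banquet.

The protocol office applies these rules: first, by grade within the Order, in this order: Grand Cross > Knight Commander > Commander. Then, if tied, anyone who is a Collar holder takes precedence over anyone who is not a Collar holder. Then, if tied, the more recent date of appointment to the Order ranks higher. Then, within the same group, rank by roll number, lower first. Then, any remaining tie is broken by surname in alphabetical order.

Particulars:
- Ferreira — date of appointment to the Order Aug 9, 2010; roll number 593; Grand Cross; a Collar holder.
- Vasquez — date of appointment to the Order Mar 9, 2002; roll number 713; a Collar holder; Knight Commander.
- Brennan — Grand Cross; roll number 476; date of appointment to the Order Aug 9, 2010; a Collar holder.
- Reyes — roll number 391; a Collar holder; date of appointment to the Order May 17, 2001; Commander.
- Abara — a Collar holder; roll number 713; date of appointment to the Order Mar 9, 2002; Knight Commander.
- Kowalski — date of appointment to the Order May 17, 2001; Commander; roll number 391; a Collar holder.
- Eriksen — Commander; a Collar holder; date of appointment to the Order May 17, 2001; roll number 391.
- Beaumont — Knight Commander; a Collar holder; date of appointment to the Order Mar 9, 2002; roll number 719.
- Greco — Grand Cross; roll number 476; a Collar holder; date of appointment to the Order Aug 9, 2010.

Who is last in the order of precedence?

Reyes

By grade within the Order: Brennan, Greco and Ferreira (Grand Cross); then Abara, Vasquez and Beaumont (Knight Commander); then Eriksen, Kowalski and Reyes (Commander).
Brennan, Greco and Ferreira are each a Collar holder, so the next rule applies.
Brennan, Greco and Ferreira all have date of appointment to the Order Aug 9, 2010, so the next rule applies.
Among Brennan, Greco and Ferreira, by roll number (lower first): Brennan and Greco (476) before Ferreira (593).
Among Brennan and Greco, alphabetically by surname: Brennan before Greco.
Abara, Vasquez and Beaumont are each a Collar holder, so the next rule applies.
Abara, Vasquez and Beaumont all have date of appointment to the Order Mar 9, 2002, so the next rule applies.
Among Abara, Vasquez and Beaumont, by roll number (lower first): Abara and Vasquez (713) before Beaumont (719).
Among Abara and Vasquez, alphabetically by surname: Abara before Vasquez.
Eriksen, Kowalski and Reyes are each a Collar holder, so the next rule applies.
Eriksen, Kowalski and Reyes all have date of appointment to the Order May 17, 2001, so the next rule applies.
Eriksen, Kowalski and Reyes all have roll number 391, so the next rule applies.
Among Eriksen, Kowalski and Reyes, alphabetically by surname: Eriksen before Kowalski before Reyes.
Order: Brennan, Greco, Ferreira, Abara, Vasquez, Beaumont, Eriksen, Kowalski, Reyes.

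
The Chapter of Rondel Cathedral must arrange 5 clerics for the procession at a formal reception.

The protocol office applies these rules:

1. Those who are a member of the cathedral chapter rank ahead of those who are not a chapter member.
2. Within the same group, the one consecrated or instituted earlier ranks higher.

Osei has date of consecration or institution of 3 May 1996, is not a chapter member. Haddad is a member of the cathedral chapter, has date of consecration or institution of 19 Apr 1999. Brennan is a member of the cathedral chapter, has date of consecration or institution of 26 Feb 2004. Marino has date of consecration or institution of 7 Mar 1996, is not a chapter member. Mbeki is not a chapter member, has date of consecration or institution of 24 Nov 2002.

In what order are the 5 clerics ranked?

Haddad, Brennan, Marino, Osei, Mbeki

By the first rule: Haddad and Brennan (both a member of the cathedral chapter); then Marino, Osei and Mbeki (each not a chapter member).
Among Haddad and Brennan, by date of consecration or institution (earlier first): Haddad (19 Apr 1999) before Brennan (26 Feb 2004).
Among Marino, Osei and Mbeki, by date of consecration or institution (earlier first): Marino (7 Mar 1996) before Osei (3 May 1996) before Mbeki (24 Nov 2002).
Full order: Haddad, Brennan, Marino, Osei, Mbeki.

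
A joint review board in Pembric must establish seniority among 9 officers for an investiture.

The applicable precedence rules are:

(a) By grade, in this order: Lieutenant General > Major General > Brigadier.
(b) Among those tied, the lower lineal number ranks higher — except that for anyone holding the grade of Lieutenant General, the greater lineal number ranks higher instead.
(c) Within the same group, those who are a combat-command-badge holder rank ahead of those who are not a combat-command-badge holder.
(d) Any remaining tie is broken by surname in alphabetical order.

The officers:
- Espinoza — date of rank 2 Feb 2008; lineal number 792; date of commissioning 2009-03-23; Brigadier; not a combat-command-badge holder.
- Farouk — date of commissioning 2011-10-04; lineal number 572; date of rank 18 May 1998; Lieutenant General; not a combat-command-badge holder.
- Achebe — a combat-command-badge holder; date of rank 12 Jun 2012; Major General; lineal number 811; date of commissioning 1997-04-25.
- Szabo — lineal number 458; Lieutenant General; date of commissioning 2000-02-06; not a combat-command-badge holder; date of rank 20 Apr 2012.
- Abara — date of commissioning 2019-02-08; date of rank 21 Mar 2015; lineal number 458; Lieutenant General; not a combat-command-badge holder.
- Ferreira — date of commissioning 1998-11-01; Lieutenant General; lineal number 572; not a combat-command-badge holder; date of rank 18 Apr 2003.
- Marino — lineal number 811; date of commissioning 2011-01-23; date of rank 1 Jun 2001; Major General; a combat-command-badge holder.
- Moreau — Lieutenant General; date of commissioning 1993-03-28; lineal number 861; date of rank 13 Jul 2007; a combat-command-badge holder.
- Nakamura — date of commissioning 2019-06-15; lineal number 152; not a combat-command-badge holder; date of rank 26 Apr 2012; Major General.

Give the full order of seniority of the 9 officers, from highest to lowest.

Moreau, Farouk, Ferreira, Abara, Szabo, Nakamura, Achebe, Marino, Espinoza

By grade: Moreau, Farouk, Ferreira, Abara and Szabo (Lieutenant General); then Nakamura, Achebe and Marino (Major General); then Espinoza (Brigadier).
Among Moreau, Farouk, Ferreira, Abara and Szabo, by lineal number (higher first) (reversed rule for this group): Moreau (861) before Farouk and Ferreira (572) before Abara and Szabo (458).
Farouk and Ferreira are each not a combat-command-badge holder, so the next rule applies.
Among Farouk and Ferreira, alphabetically by surname: Farouk before Ferreira.
Abara and Szabo are each not a combat-command-badge holder, so the next rule applies.
Among Abara and Szabo, alphabetically by surname: Abara before Szabo.
Among Nakamura, Achebe and Marino, by lineal number (lower first): Nakamura (152) before Achebe and Marino (811).
Achebe and Marino are each a combat-command-badge holder, so the next rule applies.
Among Achebe and Marino, alphabetically by surname: Achebe before Marino.
Full order: Moreau, Farouk, Ferreira, Abara, Szabo, Nakamura, Achebe, Marino, Espinoza.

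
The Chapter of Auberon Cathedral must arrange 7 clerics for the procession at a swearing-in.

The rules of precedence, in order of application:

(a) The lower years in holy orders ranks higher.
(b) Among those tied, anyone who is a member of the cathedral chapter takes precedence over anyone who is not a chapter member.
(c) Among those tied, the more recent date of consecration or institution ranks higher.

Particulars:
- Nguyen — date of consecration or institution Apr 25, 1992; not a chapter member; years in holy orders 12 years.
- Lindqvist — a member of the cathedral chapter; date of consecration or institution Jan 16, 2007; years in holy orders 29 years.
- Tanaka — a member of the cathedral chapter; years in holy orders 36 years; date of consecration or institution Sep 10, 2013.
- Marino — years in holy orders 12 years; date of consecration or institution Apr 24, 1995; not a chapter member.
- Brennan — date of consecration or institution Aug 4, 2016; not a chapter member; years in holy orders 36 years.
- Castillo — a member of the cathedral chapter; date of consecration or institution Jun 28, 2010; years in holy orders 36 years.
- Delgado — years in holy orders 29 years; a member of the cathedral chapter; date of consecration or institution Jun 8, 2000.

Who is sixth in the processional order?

Castillo

By years in holy orders (lower first): Marino and Nguyen (both 12 years); then Lindqvist and Delgado (both 29 years); then Tanaka, Castillo and Brennan (each 36 years).
Marino and Nguyen are each not a chapter member, so the next rule applies.
Among Marino and Nguyen, by date of consecration or institution (later first): Marino (Apr 24, 1995) before Nguyen (Apr 25, 1992).
Lindqvist and Delgado are each a member of the cathedral chapter, so the next rule applies.
Among Lindqvist and Delgado, by date of consecration or institution (later first): Lindqvist (Jan 16, 2007) before Delgado (Jun 8, 2000).
Among Tanaka, Castillo and Brennan, a member of the cathedral chapter before not a chapter member: Tanaka and Castillo (a member of the cathedral chapter) before Brennan (not a chapter member).
Among Tanaka and Castillo, by date of consecration or institution (later first): Tanaka (Sep 10, 2013) before Castillo (Jun 28, 2010).
Order: Marino, Nguyen, Lindqvist, Delgado, Tanaka, Castillo, Brennan.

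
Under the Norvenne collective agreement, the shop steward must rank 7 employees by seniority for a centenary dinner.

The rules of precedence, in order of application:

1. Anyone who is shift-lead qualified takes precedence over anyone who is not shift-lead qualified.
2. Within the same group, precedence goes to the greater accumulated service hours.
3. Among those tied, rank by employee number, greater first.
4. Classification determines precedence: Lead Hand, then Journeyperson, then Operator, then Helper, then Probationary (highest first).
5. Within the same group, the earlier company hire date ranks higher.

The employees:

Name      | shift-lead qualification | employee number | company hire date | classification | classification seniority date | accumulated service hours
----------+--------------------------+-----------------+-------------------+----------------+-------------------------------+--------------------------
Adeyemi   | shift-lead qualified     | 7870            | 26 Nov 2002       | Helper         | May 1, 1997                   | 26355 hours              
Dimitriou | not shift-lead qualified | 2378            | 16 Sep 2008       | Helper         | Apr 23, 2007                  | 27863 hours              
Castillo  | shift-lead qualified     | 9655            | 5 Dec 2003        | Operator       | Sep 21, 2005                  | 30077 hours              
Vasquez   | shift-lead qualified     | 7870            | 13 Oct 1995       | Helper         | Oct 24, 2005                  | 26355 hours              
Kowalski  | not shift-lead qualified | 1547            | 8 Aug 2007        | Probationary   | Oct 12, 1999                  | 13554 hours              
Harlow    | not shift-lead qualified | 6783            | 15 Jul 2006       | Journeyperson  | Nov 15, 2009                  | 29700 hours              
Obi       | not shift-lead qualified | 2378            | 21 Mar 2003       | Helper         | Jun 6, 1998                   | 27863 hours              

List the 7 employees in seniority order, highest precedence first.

Castillo, Vasquez, Adeyemi, Harlow, Obi, Dimitriou, Kowalski

By the first rule: Castillo, Vasquez and Adeyemi (each shift-lead qualified); then Harlow, Obi, Dimitriou and Kowalski (each not shift-lead qualified).
Among Castillo, Vasquez and Adeyemi, by accumulated service hours (higher first): Castillo (30077 hours) before Vasquez and Adeyemi (26355 hours).
Vasquez and Adeyemi both have employee number 7870, so the next rule applies.
Vasquez and Adeyemi are each Helper, so the next rule applies.
Among Vasquez and Adeyemi, by company hire date (earlier first): Vasquez (13 Oct 1995) before Adeyemi (26 Nov 2002).
Among Harlow, Obi, Dimitriou and Kowalski, by accumulated service hours (higher first): Harlow (29700 hours) before Obi and Dimitriou (27863 hours) before Kowalski (13554 hours).
Obi and Dimitriou both have employee number 2378, so the next rule applies.
Obi and Dimitriou are each Helper, so the next rule applies.
Among Obi and Dimitriou, by company hire date (earlier first): Obi (21 Mar 2003) before Dimitriou (16 Sep 2008).
Full order: Castillo, Vasquez, Adeyemi, Harlow, Obi, Dimitriou, Kowalski.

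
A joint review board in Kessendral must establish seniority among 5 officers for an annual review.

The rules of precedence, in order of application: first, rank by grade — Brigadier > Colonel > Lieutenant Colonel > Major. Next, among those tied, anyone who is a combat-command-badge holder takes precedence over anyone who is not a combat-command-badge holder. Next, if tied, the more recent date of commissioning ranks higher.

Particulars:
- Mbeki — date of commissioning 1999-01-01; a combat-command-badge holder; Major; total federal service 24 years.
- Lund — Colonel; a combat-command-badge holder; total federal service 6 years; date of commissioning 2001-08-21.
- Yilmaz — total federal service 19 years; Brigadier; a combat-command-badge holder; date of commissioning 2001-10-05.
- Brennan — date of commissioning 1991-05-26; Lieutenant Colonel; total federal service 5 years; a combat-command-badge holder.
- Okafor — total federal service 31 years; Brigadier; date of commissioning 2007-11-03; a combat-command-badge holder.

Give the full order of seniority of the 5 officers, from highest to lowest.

Okafor, Yilmaz, Lund, Brennan, Mbeki

By grade: Okafor and Yilmaz (Brigadier); then Lund (Colonel); then Brennan (Lieutenant Colonel); then Mbeki (Major).
Okafor and Yilmaz are each a combat-command-badge holder, so the next rule applies.
Among Okafor and Yilmaz, by date of commissioning (later first): Okafor (2007-11-03) before Yilmaz (2001-10-05).
Full order: Okafor, Yilmaz, Lund, Brennan, Mbeki.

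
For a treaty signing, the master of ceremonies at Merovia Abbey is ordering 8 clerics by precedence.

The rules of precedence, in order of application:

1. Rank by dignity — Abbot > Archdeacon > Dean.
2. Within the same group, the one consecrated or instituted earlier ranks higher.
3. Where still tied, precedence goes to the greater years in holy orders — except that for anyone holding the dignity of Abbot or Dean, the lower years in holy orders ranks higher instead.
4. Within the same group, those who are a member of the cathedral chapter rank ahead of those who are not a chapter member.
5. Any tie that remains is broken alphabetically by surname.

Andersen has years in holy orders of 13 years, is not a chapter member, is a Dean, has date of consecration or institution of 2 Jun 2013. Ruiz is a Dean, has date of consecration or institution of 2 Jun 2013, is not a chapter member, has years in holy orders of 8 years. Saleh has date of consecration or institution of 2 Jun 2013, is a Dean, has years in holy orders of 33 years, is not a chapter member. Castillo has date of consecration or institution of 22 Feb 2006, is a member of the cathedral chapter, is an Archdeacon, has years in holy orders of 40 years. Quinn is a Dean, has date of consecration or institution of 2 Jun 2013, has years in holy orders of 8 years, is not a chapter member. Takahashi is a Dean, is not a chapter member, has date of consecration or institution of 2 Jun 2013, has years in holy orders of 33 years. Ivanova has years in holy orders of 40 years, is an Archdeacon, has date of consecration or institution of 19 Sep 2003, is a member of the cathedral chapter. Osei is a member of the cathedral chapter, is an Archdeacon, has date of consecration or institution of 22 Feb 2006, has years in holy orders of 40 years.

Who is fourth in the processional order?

Quinn

By dignity: Ivanova, Castillo and Osei (Archdeacon); then Quinn, Ruiz, Andersen, Saleh and Takahashi (Dean).
Among Ivanova, Castillo and Osei, by date of consecration or institution (earlier first): Ivanova (19 Sep 2003) before Castillo and Osei (22 Feb 2006).
Castillo and Osei both have years in holy orders 40 years, so the next rule applies.
Castillo and Osei are each a member of the cathedral chapter, so the next rule applies.
Among Castillo and Osei, alphabetically by surname: Castillo before Osei.
Quinn, Ruiz, Andersen, Saleh and Takahashi all have date of consecration or institution 2 Jun 2013, so the next rule applies.
Among Quinn, Ruiz, Andersen, Saleh and Takahashi, by years in holy orders (lower first) (reversed rule for this group): Quinn and Ruiz (8 years) before Andersen (13 years) before Saleh and Takahashi (33 years).
Quinn and Ruiz are each not a chapter member, so the next rule applies.
Among Quinn and Ruiz, alphabetically by surname: Quinn before Ruiz.
Saleh and Takahashi are each not a chapter member, so the next rule applies.
Among Saleh and Takahashi, alphabetically by surname: Saleh before Takahashi.
Order: Ivanova, Castillo, Osei, Quinn, Ruiz, Andersen, Saleh, Takahashi.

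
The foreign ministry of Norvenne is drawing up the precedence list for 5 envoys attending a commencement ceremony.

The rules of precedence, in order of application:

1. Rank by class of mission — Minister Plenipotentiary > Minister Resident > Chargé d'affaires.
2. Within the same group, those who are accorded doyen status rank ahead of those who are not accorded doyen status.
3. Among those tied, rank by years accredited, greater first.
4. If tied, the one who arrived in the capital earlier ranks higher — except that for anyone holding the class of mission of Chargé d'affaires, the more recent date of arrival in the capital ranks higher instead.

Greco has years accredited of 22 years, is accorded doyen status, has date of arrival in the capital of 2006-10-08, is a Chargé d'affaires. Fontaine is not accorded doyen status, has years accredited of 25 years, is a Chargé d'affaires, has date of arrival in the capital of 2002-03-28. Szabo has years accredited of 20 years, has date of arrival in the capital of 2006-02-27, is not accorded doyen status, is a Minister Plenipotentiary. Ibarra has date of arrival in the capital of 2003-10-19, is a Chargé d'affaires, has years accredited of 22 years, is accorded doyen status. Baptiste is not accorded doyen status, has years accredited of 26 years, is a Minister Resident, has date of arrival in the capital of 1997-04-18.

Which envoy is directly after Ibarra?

By class of mission: Szabo (Minister Plenipotentiary); then Baptiste (Minister Resident); then Greco, Ibarra and Fontaine (Chargé d'affaires).
Among Greco, Ibarra and Fontaine, accorded doyen status before not accorded doyen status: Greco and Ibarra (accorded doyen status) before Fontaine (not accorded doyen status).
Greco and Ibarra both have years accredited 22 years, so the next rule applies.
Among Greco and Ibarra, by date of arrival in the capital (later first) (reversed rule for this group): Greco (2006-10-08) before Ibarra (2003-10-19).
Order: Szabo, Baptiste, Greco, Ibarra, Fontaine.

Fontaine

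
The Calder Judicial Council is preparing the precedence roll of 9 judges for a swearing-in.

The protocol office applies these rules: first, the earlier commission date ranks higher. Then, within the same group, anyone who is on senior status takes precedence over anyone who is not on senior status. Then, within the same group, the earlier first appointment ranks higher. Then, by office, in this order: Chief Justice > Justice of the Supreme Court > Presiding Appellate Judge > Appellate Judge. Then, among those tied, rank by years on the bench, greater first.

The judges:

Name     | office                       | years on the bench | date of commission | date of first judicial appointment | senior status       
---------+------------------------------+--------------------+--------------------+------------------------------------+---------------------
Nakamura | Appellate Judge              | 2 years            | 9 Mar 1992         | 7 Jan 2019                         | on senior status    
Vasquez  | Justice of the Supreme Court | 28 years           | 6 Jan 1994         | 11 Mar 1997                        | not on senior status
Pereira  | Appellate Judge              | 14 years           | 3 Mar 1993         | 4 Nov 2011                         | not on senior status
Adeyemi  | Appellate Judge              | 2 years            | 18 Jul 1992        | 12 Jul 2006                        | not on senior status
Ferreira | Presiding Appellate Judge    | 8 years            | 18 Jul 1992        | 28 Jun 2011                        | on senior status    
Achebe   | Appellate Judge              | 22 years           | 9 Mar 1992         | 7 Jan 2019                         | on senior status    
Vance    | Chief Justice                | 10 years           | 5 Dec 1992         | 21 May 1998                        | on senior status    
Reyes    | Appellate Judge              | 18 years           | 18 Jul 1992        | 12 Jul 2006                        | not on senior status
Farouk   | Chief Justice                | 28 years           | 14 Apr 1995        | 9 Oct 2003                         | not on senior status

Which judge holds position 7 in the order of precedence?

By date of commission (earlier first): Achebe and Nakamura (both 9 Mar 1992); then Ferreira, Reyes and Adeyemi (each 18 Jul 1992); then Vance (5 Dec 1992); then Pereira (3 Mar 1993); then Vasquez (6 Jan 1994); then Farouk (14 Apr 1995).
Achebe and Nakamura are each on senior status, so the next rule applies.
Achebe and Nakamura both have date of first judicial appointment 7 Jan 2019, so the next rule applies.
Achebe and Nakamura are each Appellate Judge, so the next rule applies.
Among Achebe and Nakamura, by years on the bench (higher first): Achebe (22 years) before Nakamura (2 years).
Among Ferreira, Reyes and Adeyemi, on senior status before not on senior status: Ferreira (on senior status) before Reyes and Adeyemi (not on senior status).
Reyes and Adeyemi both have date of first judicial appointment 12 Jul 2006, so the next rule applies.
Reyes and Adeyemi are each Appellate Judge, so the next rule applies.
Among Reyes and Adeyemi, by years on the bench (higher first): Reyes (18 years) before Adeyemi (2 years).
Order: Achebe, Nakamura, Ferreira, Reyes, Adeyemi, Vance, Pereira, Vasquez, Farouk.

Pereira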